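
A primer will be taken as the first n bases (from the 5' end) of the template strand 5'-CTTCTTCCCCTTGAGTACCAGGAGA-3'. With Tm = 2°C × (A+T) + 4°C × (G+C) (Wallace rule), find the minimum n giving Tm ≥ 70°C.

First 22 bases: CTTCTTCCCCTTGAGTACCAGG → Tm = 68°C (< 70°C)
First 23 bases: CTTCTTCCCCTTGAGTACCAGGA → Tm = 70°C (≥ 70°C)
Each additional base adds 2°C (A/T) or 4°C (G/C), so Tm is non-decreasing in n; n = 23 is the first length to reach 70°C.

n = 23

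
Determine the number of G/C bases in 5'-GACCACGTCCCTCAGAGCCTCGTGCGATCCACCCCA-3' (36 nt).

Base counts: T=5, C=17, A=7, G=7
Total G or C: 7 + 17 = 24

24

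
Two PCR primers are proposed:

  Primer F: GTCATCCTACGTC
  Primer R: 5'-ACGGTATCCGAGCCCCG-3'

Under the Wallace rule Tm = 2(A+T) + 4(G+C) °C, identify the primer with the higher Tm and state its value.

Primer R, 58°C

Primer F: A+T=6, G+C=7 → Tm = 2(6)+4(7) = 40°C
Primer R: A+T=5, G+C=12 → Tm = 2(5)+4(12) = 58°C
40°C vs 58°C → primer R is higher.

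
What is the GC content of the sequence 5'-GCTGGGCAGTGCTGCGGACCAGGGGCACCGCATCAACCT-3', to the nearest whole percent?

Counting bases: G=14, A=7, T=5, C=13
G+C = 14 + 13 = 27 out of 39 bases
%GC = 27/39 × 100 = 69.23% ≈ 69%

69%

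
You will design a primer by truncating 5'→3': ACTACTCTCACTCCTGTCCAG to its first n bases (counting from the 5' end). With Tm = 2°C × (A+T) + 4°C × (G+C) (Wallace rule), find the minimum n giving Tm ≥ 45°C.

First 15 bases: ACTACTCTCACTCCT → Tm = 44°C (< 45°C)
First 16 bases: ACTACTCTCACTCCTG → Tm = 48°C (≥ 45°C)
Each additional base adds 2°C (A/T) or 4°C (G/C), so Tm is non-decreasing in n; n = 16 is the first length to reach 45°C.

n = 16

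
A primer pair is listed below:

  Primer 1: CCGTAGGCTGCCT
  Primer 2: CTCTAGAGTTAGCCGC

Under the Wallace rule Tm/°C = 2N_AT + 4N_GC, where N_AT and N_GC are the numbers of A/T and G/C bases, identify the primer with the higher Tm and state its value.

Primer 1: A+T=4, G+C=9 → Tm = 2(4)+4(9) = 44°C
Primer 2: A+T=7, G+C=9 → Tm = 2(7)+4(9) = 50°C
44°C vs 50°C → primer 2 is higher.

Primer 2, 50°C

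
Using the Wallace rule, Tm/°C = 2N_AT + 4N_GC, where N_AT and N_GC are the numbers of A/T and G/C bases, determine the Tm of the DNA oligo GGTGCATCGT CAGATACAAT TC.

A=6, C=5, T=6, G=5
A+T = 12, G+C = 10
Tm = 2×12 + 4×10 = 64°C

64°C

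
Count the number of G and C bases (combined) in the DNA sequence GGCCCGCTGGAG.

Base counts: G=6, A=1, T=1, C=4
G+C = 6 + 4 = 10

10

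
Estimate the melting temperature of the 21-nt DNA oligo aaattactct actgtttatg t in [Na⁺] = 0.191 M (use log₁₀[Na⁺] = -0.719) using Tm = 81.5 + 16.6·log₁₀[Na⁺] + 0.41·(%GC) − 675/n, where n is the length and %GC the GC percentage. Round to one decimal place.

Length n = 21. A=6, C=3, G=2, T=10
G+C = 5, so %GC = 5/21 × 100 = 23.81%
Salt term: 16.6 × (-0.719) = -11.935
GC term: 0.41 × 23.81 = 9.762; length term: −675/21 = −32.143
Tm = 81.5 + (-11.935) + 9.762 − 32.143 = 47.184 → 47.2°C

47.2°C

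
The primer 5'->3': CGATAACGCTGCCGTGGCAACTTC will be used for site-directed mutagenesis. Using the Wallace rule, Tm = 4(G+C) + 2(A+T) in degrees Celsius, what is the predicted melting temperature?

76°C

Counting bases: T=5, G=6, C=8, A=5
AT pairs contribute 10, GC pairs contribute 14.
Tm = 2×10 + 4×14 = 76°C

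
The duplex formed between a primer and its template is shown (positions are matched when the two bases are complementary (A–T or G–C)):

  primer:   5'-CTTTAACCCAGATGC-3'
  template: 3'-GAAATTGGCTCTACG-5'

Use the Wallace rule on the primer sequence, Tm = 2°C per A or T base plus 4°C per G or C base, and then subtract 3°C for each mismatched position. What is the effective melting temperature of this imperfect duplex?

Primer base counts: A=4, T=4, G=2, C=5 → A+T=8, G+C=7
Perfect-match Tm = 2(8) + 4(7) = 16 + 28 = 44°C
Mismatches (positions where the bases are not complementary): 1 (at position 9)
Effective Tm = 44 − 1×3 = 44 − 3 = 41°C

41°C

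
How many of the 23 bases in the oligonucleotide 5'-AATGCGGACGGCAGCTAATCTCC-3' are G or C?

Counting bases: C=7, A=6, G=6, T=4
G+C = 6 + 7 = 13

13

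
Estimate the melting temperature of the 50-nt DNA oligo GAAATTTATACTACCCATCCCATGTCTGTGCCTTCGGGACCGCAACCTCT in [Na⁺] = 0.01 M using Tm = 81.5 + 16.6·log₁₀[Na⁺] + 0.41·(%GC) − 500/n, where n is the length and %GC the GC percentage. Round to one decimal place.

Length n = 50. Scanning the sequence gives A=11, C=17, G=8, T=14.
G+C = 25, so %GC = 25/50 × 100 = 50%
Salt term: 16.6 × (-2) = -33.2
GC term: 0.41 × 50 = 20.5; length term: −500/50 = −10
Tm = 81.5 + (-33.2) + 20.5 − 10 = 58.8 → 58.8°C

58.8°C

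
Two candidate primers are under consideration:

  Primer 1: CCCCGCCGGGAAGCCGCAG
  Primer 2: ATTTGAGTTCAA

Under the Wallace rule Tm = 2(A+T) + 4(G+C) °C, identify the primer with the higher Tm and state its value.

Primer 1, 70°C

Primer 1: A+T=3, G+C=16 → Tm = 2(3)+4(16) = 70°C
Primer 2: A+T=9, G+C=3 → Tm = 2(9)+4(3) = 30°C
70°C vs 30°C → primer 1 is higher.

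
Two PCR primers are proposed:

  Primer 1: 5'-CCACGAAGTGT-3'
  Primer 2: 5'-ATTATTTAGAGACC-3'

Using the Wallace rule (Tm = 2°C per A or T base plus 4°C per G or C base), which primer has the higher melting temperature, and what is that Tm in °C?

Primer 1: A+T=5, G+C=6 → Tm = 2(5)+4(6) = 34°C
Primer 2: A+T=10, G+C=4 → Tm = 2(10)+4(4) = 36°C
34°C vs 36°C → primer 2 is higher.

Primer 2, 36°C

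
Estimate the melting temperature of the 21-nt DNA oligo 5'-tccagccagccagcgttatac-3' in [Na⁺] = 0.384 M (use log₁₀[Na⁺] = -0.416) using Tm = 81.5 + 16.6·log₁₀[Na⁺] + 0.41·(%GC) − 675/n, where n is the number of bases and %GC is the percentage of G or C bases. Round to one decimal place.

65.9°C

Length n = 21. Counting bases: A=5, C=8, G=4, T=4
G+C = 12, so %GC = 12/21 × 100 = 57.143%
Salt term: 16.6 × (-0.416) = -6.906
GC term: 0.41 × 57.143 = 23.429; length term: −675/21 = −32.143
Tm = 81.5 + (-6.906) + 23.429 − 32.143 = 65.88 → 65.9°C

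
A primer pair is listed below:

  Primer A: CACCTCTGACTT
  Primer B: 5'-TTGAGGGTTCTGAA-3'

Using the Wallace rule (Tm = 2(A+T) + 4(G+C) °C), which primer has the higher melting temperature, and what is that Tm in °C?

Primer B, 40°C

Primer A: A+T=6, G+C=6 → Tm = 2(6)+4(6) = 36°C
Primer B: A+T=8, G+C=6 → Tm = 2(8)+4(6) = 40°C
36°C vs 40°C → primer B is higher.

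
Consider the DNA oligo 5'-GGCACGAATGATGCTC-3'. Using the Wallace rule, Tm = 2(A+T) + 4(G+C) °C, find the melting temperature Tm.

50°C

Counting bases: A=4, G=5, C=4, T=3
A+T = 7, G+C = 9
Tm = 2(7) + 4(9) = 14 + 36 = 50°C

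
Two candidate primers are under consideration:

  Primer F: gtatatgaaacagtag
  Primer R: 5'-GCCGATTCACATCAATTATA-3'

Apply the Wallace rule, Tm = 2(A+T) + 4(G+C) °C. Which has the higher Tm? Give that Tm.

Primer R, 54°C

Primer F: A+T=11, G+C=5 → Tm = 2(11)+4(5) = 42°C
Primer R: A+T=13, G+C=7 → Tm = 2(13)+4(7) = 54°C
42°C vs 54°C → primer R is higher.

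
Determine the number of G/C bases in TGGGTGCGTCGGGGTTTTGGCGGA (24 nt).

16

Base counts: T=7, C=3, A=1, G=13
G+C = 13 + 3 = 16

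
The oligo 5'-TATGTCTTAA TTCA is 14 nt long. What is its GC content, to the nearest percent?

Scanning the sequence gives G=1, A=4, T=7, C=2.
G+C = 1 + 2 = 3 out of 14 bases
%GC = 3/14 × 100 = 21.43% ≈ 21%

21%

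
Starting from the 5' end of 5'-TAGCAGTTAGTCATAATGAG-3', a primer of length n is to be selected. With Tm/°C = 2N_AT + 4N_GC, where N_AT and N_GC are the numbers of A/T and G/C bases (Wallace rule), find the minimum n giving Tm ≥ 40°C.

First 14 bases: TAGCAGTTAGTCAT → Tm = 38°C (< 40°C)
First 15 bases: TAGCAGTTAGTCATA → Tm = 40°C (≥ 40°C)
Since every base adds ≥2°C, Tm only increases with n, so the threshold is first crossed at n = 15.

n = 15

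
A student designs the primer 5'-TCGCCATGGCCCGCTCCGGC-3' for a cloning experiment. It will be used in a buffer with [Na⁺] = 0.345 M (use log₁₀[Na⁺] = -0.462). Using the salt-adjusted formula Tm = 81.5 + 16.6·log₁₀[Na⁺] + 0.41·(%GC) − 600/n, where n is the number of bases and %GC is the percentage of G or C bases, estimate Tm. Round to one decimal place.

76.6°C

Length n = 20. Scanning the sequence gives C=10, G=6, A=1, T=3.
G+C = 16, so %GC = 16/20 × 100 = 80%
Salt term: 16.6 × (-0.462) = -7.669
GC term: 0.41 × 80 = 32.8; length term: −600/20 = −30
Tm = 81.5 + (-7.669) + 32.8 − 30 = 76.631 → 76.6°C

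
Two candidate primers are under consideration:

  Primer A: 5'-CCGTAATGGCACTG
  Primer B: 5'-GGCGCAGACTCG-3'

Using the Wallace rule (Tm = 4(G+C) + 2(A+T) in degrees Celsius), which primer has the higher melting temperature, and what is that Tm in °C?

Primer A, 44°C

Primer A: A+T=6, G+C=8 → Tm = 2(6)+4(8) = 44°C
Primer B: A+T=3, G+C=9 → Tm = 2(3)+4(9) = 42°C
44°C vs 42°C → primer A is higher.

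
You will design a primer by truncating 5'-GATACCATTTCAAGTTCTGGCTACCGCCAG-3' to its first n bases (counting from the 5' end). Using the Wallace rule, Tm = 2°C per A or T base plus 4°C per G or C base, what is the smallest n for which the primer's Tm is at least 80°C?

n = 27

First 26 bases: GATACCATTTCAAGTTCTGGCTACCG → Tm = 76°C (< 80°C)
First 27 bases: GATACCATTTCAAGTTCTGGCTACCGC → Tm = 80°C (≥ 80°C)
Since every base adds ≥2°C, Tm only increases with n, so the threshold is first crossed at n = 27.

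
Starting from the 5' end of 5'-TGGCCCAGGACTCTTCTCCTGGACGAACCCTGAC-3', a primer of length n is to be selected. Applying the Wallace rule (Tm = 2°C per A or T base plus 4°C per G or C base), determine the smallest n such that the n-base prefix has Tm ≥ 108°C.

n = 34

First 33 bases: TGGCCCAGGACTCTTCTCCTGGACGAACCCTGA → Tm = 106°C (< 108°C)
First 34 bases: TGGCCCAGGACTCTTCTCCTGGACGAACCCTGAC → Tm = 110°C (≥ 108°C)
Since every base adds ≥2°C, Tm only increases with n, so the threshold is first crossed at n = 34.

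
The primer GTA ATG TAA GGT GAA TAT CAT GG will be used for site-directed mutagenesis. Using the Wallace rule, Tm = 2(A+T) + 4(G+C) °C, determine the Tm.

Scanning the sequence gives G=7, T=7, C=1, A=8.
AT pairs contribute 15, GC pairs contribute 8.
Tm = 2(15) + 4(8) = 30 + 32 = 62°C

62°C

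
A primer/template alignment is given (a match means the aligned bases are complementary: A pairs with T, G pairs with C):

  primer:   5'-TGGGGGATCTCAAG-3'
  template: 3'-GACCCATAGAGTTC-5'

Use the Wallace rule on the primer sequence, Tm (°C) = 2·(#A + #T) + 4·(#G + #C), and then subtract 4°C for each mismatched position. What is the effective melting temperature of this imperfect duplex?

32°C

Primer base counts: A=3, T=3, G=6, C=2 → A+T=6, G+C=8
Perfect-match Tm = 2(6) + 4(8) = 12 + 32 = 44°C
Mismatches (positions where the bases are not complementary): 3 (at positions 1, 2, 6)
Effective Tm = 44 − 3×4 = 44 − 12 = 32°C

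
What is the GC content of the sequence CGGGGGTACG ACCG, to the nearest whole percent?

79%

Scanning the sequence gives A=2, T=1, G=7, C=4.
G+C = 7 + 4 = 11 out of 14 bases
%GC = 11/14 × 100 = 78.57% ≈ 79%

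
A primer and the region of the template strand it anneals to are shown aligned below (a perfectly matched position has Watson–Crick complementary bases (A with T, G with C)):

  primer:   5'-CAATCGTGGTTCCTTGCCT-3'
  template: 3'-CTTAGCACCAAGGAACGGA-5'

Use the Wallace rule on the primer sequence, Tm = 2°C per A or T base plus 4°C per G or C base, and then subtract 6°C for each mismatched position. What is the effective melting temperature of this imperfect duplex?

52°C

Primer base counts: A=2, T=7, G=4, C=6 → A+T=9, G+C=10
Perfect-match Tm = 2(9) + 4(10) = 18 + 40 = 58°C
Mismatches (positions where the bases are not complementary): 1 (at position 1)
Effective Tm = 58 − 1×6 = 58 − 6 = 52°C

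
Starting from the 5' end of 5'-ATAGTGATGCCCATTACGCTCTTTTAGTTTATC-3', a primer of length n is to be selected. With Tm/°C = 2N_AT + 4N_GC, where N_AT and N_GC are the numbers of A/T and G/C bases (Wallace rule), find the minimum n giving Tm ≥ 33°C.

First 11 bases: ATAGTGATGCC → Tm = 32°C (< 33°C)
First 12 bases: ATAGTGATGCCC → Tm = 36°C (≥ 33°C)
Each additional base adds 2°C (A/T) or 4°C (G/C), so Tm is non-decreasing in n; n = 12 is the first length to reach 33°C.

n = 12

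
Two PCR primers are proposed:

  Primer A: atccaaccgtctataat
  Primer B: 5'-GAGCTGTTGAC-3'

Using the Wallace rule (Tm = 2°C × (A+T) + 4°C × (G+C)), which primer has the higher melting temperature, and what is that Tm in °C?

Primer A, 46°C

Primer A: A+T=11, G+C=6 → Tm = 2(11)+4(6) = 46°C
Primer B: A+T=5, G+C=6 → Tm = 2(5)+4(6) = 34°C
46°C vs 34°C → primer A is higher.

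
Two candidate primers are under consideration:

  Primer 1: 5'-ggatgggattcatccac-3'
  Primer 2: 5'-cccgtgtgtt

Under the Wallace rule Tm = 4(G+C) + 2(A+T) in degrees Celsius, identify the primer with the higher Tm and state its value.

Primer 1, 52°C

Primer 1: A+T=8, G+C=9 → Tm = 2(8)+4(9) = 52°C
Primer 2: A+T=4, G+C=6 → Tm = 2(4)+4(6) = 32°C
52°C vs 32°C → primer 1 is higher.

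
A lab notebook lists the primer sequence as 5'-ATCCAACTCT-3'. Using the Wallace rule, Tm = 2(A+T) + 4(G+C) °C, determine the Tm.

Scanning the sequence gives C=4, T=3, A=3, G=0.
So N_AT = 6 and N_GC = 4.
Tm = 2×6 + 4×4 = 28°C

28°C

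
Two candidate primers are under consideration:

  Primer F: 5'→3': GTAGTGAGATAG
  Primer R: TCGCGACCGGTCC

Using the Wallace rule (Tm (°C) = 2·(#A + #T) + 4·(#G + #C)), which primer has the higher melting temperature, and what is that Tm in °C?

Primer R, 46°C

Primer F: A+T=7, G+C=5 → Tm = 2(7)+4(5) = 34°C
Primer R: A+T=3, G+C=10 → Tm = 2(3)+4(10) = 46°C
34°C vs 46°C → primer R is higher.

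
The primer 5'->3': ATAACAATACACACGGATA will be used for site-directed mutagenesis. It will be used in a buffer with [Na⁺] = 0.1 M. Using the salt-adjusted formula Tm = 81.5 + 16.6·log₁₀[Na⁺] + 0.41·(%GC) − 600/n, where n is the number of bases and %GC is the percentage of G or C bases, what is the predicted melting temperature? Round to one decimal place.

Length n = 19. Counting bases: A=10, G=2, T=3, C=4
G+C = 6, so %GC = 6/19 × 100 = 31.579%
Salt term: 16.6 × (-1) = -16.6
GC term: 0.41 × 31.579 = 12.947; length term: −600/19 = −31.579
Tm = 81.5 + (-16.6) + 12.947 − 31.579 = 46.268 → 46.3°C

46.3°C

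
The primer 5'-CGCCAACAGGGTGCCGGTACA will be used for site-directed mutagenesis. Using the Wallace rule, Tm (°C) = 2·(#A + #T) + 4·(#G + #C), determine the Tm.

Counting bases: T=2, A=5, C=7, G=7
A+T = 7, G+C = 14
Tm = 2(7) + 4(14) = 14 + 56 = 70°C

70°C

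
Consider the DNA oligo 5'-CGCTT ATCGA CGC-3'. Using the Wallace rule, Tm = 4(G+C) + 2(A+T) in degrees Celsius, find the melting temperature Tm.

42°C

C=5, T=3, G=3, A=2
AT pairs contribute 5, GC pairs contribute 8.
Tm = 2(5) + 4(8) = 10 + 32 = 42°C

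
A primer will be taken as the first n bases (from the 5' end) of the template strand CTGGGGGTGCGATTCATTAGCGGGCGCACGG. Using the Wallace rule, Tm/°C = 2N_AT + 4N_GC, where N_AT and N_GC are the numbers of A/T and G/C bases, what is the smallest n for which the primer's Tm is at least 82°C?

n = 25

First 24 bases: CTGGGGGTGCGATTCATTAGCGGG → Tm = 78°C (< 82°C)
First 25 bases: CTGGGGGTGCGATTCATTAGCGGGC → Tm = 82°C (≥ 82°C)
Each additional base adds 2°C (A/T) or 4°C (G/C), so Tm is non-decreasing in n; n = 25 is the first length to reach 82°C.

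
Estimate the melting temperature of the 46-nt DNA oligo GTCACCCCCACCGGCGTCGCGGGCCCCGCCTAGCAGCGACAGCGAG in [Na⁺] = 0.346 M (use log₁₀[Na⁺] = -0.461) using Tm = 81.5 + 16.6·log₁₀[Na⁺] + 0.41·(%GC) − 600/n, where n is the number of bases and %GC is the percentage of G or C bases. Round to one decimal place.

92.9°C

Length n = 46. Base counts: G=15, T=3, A=7, C=21
G+C = 36, so %GC = 36/46 × 100 = 78.261%
Salt term: 16.6 × (-0.461) = -7.653
GC term: 0.41 × 78.261 = 32.087; length term: −600/46 = −13.043
Tm = 81.5 + (-7.653) + 32.087 − 13.043 = 92.891 → 92.9°C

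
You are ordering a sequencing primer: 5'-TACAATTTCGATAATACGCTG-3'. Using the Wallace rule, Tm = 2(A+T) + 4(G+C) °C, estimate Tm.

56°C

Counting bases: C=4, A=7, T=7, G=3
AT pairs contribute 14, GC pairs contribute 7.
Tm = 4·7 + 2·14 = 28 + 28 = 56°C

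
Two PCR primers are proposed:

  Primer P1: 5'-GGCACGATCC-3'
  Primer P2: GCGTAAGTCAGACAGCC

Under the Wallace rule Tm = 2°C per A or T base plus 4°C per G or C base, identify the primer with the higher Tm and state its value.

Primer P1: A+T=3, G+C=7 → Tm = 2(3)+4(7) = 34°C
Primer P2: A+T=7, G+C=10 → Tm = 2(7)+4(10) = 54°C
34°C vs 54°C → primer P2 is higher.

Primer P2, 54°C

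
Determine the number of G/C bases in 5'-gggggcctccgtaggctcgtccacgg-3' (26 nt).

C=9, G=11, A=2, T=4
G+C = 11 + 9 = 20

20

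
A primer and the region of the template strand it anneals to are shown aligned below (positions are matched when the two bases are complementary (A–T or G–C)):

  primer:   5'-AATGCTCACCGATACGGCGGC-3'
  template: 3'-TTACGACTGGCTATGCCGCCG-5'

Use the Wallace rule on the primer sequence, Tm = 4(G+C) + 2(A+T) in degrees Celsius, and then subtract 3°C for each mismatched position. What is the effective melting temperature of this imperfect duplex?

Primer base counts: A=5, T=3, G=6, C=7 → A+T=8, G+C=13
Perfect-match Tm = 2(8) + 4(13) = 16 + 52 = 68°C
Mismatches (positions where the bases are not complementary): 1 (at position 7)
Effective Tm = 68 − 1×3 = 68 − 3 = 65°C

65°C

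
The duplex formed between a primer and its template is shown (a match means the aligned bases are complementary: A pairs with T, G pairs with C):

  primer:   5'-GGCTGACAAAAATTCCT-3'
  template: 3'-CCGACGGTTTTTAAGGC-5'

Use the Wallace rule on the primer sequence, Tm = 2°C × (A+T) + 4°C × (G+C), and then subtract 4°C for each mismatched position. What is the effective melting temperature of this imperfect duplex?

Primer base counts: A=6, T=4, G=3, C=4 → A+T=10, G+C=7
Perfect-match Tm = 2(10) + 4(7) = 20 + 28 = 48°C
Mismatches (positions where the bases are not complementary): 2 (at positions 6, 17)
Effective Tm = 48 − 2×4 = 48 − 8 = 40°C

40°C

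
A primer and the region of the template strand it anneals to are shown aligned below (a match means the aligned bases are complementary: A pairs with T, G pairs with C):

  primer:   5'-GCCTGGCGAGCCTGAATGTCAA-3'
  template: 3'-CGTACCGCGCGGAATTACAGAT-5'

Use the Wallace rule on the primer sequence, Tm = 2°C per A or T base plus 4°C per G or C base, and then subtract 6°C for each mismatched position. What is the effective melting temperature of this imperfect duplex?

46°C

Primer base counts: A=5, T=4, G=7, C=6 → A+T=9, G+C=13
Perfect-match Tm = 2(9) + 4(13) = 18 + 52 = 70°C
Mismatches (positions where the bases are not complementary): 4 (at positions 3, 9, 14, 21)
Effective Tm = 70 − 4×6 = 70 − 24 = 46°C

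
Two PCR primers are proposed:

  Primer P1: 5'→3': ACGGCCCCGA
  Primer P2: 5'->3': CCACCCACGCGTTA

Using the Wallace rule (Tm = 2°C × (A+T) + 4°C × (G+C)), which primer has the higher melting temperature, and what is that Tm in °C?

Primer P2, 46°C

Primer P1: A+T=2, G+C=8 → Tm = 2(2)+4(8) = 36°C
Primer P2: A+T=5, G+C=9 → Tm = 2(5)+4(9) = 46°C
36°C vs 46°C → primer P2 is higher.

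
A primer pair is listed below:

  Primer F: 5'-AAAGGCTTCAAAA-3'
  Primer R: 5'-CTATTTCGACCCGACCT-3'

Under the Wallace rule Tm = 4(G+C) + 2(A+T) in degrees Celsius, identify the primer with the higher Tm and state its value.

Primer F: A+T=9, G+C=4 → Tm = 2(9)+4(4) = 34°C
Primer R: A+T=8, G+C=9 → Tm = 2(8)+4(9) = 52°C
34°C vs 52°C → primer R is higher.

Primer R, 52°C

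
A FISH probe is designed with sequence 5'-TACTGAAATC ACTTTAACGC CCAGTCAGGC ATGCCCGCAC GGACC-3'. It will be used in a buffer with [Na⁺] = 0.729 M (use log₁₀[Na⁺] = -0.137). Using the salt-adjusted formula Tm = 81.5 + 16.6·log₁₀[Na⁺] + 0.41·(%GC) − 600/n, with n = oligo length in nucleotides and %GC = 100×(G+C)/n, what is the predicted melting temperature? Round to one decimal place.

88.7°C

Length n = 45. Scanning the sequence gives A=12, C=16, T=8, G=9.
G+C = 25, so %GC = 25/45 × 100 = 55.556%
Salt term: 16.6 × (-0.137) = -2.274
GC term: 0.41 × 55.556 = 22.778; length term: −600/45 = −13.333
Tm = 81.5 + (-2.274) + 22.778 − 13.333 = 88.671 → 88.7°C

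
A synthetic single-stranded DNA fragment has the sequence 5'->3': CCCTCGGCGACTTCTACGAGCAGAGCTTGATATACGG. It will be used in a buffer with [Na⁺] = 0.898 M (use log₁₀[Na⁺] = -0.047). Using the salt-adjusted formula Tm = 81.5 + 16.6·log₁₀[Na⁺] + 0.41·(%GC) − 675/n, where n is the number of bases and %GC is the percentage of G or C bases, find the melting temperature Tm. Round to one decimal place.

85.7°C

Length n = 37. Base counts: T=8, C=11, G=10, A=8
G+C = 21, so %GC = 21/37 × 100 = 56.757%
Salt term: 16.6 × (-0.047) = -0.78
GC term: 0.41 × 56.757 = 23.27; length term: −675/37 = −18.243
Tm = 81.5 + (-0.78) + 23.27 − 18.243 = 85.747 → 85.7°C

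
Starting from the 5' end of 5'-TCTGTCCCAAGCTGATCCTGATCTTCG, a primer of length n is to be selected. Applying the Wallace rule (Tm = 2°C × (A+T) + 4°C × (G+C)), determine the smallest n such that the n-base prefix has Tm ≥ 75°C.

n = 26

First 25 bases: TCTGTCCCAAGCTGATCCTGATCTT → Tm = 74°C (< 75°C)
First 26 bases: TCTGTCCCAAGCTGATCCTGATCTTC → Tm = 78°C (≥ 75°C)
Since every base adds ≥2°C, Tm only increases with n, so the threshold is first crossed at n = 26.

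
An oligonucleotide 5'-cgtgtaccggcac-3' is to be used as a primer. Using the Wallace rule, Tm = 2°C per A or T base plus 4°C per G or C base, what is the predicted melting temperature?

T=2, C=5, G=4, A=2
So N_AT = 4 and N_GC = 9.
Tm = 2×4 + 4×9 = 44°C

44°C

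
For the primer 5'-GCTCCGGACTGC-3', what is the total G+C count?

9

Scanning the sequence gives T=2, G=4, C=5, A=1.
G+C = 4 + 5 = 9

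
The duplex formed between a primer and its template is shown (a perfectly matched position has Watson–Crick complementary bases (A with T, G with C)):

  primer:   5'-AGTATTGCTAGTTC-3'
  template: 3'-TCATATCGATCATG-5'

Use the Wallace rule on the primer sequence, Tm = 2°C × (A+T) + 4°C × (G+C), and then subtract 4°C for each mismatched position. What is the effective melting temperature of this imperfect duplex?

Primer base counts: A=3, T=6, G=3, C=2 → A+T=9, G+C=5
Perfect-match Tm = 2(9) + 4(5) = 18 + 20 = 38°C
Mismatches (positions where the bases are not complementary): 2 (at positions 6, 13)
Effective Tm = 38 − 2×4 = 38 − 8 = 30°C

30°C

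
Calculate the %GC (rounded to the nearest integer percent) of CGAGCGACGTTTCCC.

67%

Scanning the sequence gives C=6, G=4, A=2, T=3.
G+C = 4 + 6 = 10 out of 15 bases
%GC = 10/15 × 100 = 66.67% ≈ 67%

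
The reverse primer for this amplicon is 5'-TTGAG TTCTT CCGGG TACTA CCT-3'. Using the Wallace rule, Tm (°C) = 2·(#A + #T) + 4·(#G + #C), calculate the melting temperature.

68°C

C=6, G=5, T=9, A=3
A+T = 12, G+C = 11
Tm = 4·11 + 2·12 = 44 + 24 = 68°C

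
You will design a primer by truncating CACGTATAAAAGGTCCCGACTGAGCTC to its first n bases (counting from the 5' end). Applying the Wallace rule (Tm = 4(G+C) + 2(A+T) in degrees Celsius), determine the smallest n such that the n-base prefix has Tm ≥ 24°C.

First 8 bases: CACGTATA → Tm = 22°C (< 24°C)
First 9 bases: CACGTATAA → Tm = 24°C (≥ 24°C)
Since every base adds ≥2°C, Tm only increases with n, so the threshold is first crossed at n = 9.

n = 9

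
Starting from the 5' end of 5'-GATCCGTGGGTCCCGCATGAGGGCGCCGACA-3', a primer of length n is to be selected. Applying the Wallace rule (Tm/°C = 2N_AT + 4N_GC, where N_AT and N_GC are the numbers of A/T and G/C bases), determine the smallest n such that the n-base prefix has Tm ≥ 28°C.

n = 9

First 8 bases: GATCCGTG → Tm = 26°C (< 28°C)
First 9 bases: GATCCGTGG → Tm = 30°C (≥ 28°C)
Each additional base adds 2°C (A/T) or 4°C (G/C), so Tm is non-decreasing in n; n = 9 is the first length to reach 28°C.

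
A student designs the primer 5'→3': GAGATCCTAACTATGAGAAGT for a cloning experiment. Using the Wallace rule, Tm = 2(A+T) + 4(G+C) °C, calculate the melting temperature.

58°C

G=5, A=8, T=5, C=3
A+T = 13, G+C = 8
Tm = 2(13) + 4(8) = 26 + 32 = 58°C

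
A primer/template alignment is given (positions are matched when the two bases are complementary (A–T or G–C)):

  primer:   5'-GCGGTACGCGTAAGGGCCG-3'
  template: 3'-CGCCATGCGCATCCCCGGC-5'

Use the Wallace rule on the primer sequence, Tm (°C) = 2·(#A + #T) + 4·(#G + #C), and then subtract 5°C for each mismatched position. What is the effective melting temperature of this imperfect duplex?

Primer base counts: A=3, T=2, G=9, C=5 → A+T=5, G+C=14
Perfect-match Tm = 2(5) + 4(14) = 10 + 56 = 66°C
Mismatches (positions where the bases are not complementary): 1 (at position 13)
Effective Tm = 66 − 1×5 = 66 − 5 = 61°C

61°C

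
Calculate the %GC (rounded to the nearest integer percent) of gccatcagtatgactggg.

Base counts: C=4, G=6, T=4, A=4
G+C = 6 + 4 = 10 out of 18 bases
%GC = 10/18 × 100 = 55.56% ≈ 56%

56%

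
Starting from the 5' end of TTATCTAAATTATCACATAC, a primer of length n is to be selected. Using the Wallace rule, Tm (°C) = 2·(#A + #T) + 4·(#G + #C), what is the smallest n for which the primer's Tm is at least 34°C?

First 14 bases: TTATCTAAATTATC → Tm = 32°C (< 34°C)
First 15 bases: TTATCTAAATTATCA → Tm = 34°C (≥ 34°C)
Each additional base adds 2°C (A/T) or 4°C (G/C), so Tm is non-decreasing in n; n = 15 is the first length to reach 34°C.

n = 15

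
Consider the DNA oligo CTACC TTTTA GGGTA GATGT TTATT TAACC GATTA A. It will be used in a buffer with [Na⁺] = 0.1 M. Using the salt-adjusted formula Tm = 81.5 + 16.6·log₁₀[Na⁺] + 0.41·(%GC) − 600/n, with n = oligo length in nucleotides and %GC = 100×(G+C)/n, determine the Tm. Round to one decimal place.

60.8°C

Length n = 36. Scanning the sequence gives A=10, G=6, C=5, T=15.
G+C = 11, so %GC = 11/36 × 100 = 30.556%
Salt term: 16.6 × (-1) = -16.6
GC term: 0.41 × 30.556 = 12.528; length term: −600/36 = −16.667
Tm = 81.5 + (-16.6) + 12.528 − 16.667 = 60.761 → 60.8°C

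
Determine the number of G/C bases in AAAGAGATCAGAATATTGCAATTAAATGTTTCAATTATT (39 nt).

A=17, G=5, C=3, T=14
Total G or C: 5 + 3 = 8

8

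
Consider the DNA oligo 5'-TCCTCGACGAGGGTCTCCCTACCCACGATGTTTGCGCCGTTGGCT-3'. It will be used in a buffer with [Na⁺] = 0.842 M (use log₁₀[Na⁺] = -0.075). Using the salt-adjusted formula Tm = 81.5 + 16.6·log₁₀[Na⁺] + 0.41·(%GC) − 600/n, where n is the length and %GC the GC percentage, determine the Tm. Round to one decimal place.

Length n = 45. Counting bases: C=16, A=5, G=12, T=12
G+C = 28, so %GC = 28/45 × 100 = 62.222%
Salt term: 16.6 × (-0.075) = -1.245
GC term: 0.41 × 62.222 = 25.511; length term: −600/45 = −13.333
Tm = 81.5 + (-1.245) + 25.511 − 13.333 = 92.433 → 92.4°C

92.4°C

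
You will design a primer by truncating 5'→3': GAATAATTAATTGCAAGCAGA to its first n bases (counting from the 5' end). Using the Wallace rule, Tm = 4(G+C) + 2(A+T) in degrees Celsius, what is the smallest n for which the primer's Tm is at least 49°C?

First 19 bases: GAATAATTAATTGCAAGCA → Tm = 48°C (< 49°C)
First 20 bases: GAATAATTAATTGCAAGCAG → Tm = 52°C (≥ 49°C)
Since every base adds ≥2°C, Tm only increases with n, so the threshold is first crossed at n = 20.

n = 20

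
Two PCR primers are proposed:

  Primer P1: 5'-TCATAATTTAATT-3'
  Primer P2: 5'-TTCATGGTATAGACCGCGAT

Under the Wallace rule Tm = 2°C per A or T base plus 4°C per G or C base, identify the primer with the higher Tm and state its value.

Primer P1: A+T=12, G+C=1 → Tm = 2(12)+4(1) = 28°C
Primer P2: A+T=11, G+C=9 → Tm = 2(11)+4(9) = 58°C
28°C vs 58°C → primer P2 is higher.

Primer P2, 58°C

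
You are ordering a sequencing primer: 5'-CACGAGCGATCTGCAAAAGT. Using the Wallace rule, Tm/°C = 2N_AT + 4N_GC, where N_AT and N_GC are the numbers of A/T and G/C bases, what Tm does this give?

60°C

Base counts: T=3, G=5, C=5, A=7
AT pairs contribute 10, GC pairs contribute 10.
Tm = 2(10) + 4(10) = 20 + 40 = 60°C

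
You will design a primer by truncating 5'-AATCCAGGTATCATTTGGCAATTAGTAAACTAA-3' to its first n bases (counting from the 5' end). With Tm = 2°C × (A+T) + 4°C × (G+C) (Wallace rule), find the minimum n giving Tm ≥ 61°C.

First 22 bases: AATCCAGGTATCATTTGGCAAT → Tm = 60°C (< 61°C)
First 23 bases: AATCCAGGTATCATTTGGCAATT → Tm = 62°C (≥ 61°C)
Since every base adds ≥2°C, Tm only increases with n, so the threshold is first crossed at n = 23.

n = 23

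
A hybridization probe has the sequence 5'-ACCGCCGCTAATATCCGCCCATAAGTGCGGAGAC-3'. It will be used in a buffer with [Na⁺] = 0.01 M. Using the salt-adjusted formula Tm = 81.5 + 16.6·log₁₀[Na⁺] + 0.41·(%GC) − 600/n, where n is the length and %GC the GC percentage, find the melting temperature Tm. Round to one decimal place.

54.8°C

Length n = 34. A=9, G=8, C=12, T=5
G+C = 20, so %GC = 20/34 × 100 = 58.824%
Salt term: 16.6 × (-2) = -33.2
GC term: 0.41 × 58.824 = 24.118; length term: −600/34 = −17.647
Tm = 81.5 + (-33.2) + 24.118 − 17.647 = 54.771 → 54.8°C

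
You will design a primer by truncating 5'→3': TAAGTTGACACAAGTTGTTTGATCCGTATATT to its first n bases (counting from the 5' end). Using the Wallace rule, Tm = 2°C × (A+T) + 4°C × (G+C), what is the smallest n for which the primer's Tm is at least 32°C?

n = 12

First 11 bases: TAAGTTGACAC → Tm = 30°C (< 32°C)
First 12 bases: TAAGTTGACACA → Tm = 32°C (≥ 32°C)
Since every base adds ≥2°C, Tm only increases with n, so the threshold is first crossed at n = 12.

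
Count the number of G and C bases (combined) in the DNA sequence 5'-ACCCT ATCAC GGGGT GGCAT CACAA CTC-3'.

16

C=10, G=6, A=7, T=5
G+C = 6 + 10 = 16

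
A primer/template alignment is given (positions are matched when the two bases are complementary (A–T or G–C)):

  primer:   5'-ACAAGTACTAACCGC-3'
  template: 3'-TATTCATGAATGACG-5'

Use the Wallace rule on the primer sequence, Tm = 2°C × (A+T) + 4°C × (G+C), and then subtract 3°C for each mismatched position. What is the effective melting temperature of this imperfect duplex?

35°C

Primer base counts: A=6, T=2, G=2, C=5 → A+T=8, G+C=7
Perfect-match Tm = 2(8) + 4(7) = 16 + 28 = 44°C
Mismatches (positions where the bases are not complementary): 3 (at positions 2, 10, 13)
Effective Tm = 44 − 3×3 = 44 − 9 = 35°C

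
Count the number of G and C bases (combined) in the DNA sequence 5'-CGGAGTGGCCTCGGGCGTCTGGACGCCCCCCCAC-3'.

27

Scanning the sequence gives A=3, G=12, T=4, C=15.
G+C = 12 + 15 = 27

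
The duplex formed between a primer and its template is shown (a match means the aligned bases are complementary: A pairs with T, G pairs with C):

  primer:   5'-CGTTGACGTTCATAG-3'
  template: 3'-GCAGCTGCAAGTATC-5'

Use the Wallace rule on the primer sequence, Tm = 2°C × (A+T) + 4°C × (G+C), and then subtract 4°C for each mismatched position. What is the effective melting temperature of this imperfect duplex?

Primer base counts: A=3, T=5, G=4, C=3 → A+T=8, G+C=7
Perfect-match Tm = 2(8) + 4(7) = 16 + 28 = 44°C
Mismatches (positions where the bases are not complementary): 1 (at position 4)
Effective Tm = 44 − 1×4 = 44 − 4 = 40°C

40°C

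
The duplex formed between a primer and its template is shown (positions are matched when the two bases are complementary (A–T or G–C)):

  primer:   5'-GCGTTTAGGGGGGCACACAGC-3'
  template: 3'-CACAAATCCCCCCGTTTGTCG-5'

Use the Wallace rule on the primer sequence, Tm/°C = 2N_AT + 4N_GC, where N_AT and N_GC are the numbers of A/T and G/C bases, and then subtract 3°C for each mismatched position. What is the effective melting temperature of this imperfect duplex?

Primer base counts: A=4, T=3, G=9, C=5 → A+T=7, G+C=14
Perfect-match Tm = 2(7) + 4(14) = 14 + 56 = 70°C
Mismatches (positions where the bases are not complementary): 2 (at positions 2, 16)
Effective Tm = 70 − 2×3 = 70 − 6 = 64°C

64°C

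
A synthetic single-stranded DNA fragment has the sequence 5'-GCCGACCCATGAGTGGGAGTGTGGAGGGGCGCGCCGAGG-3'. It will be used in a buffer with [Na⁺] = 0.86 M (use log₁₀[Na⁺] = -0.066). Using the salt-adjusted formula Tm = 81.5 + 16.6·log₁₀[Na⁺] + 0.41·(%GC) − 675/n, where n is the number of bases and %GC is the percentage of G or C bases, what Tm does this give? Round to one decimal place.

Length n = 39. T=4, A=6, C=9, G=20
G+C = 29, so %GC = 29/39 × 100 = 74.359%
Salt term: 16.6 × (-0.066) = -1.096
GC term: 0.41 × 74.359 = 30.487; length term: −675/39 = −17.308
Tm = 81.5 + (-1.096) + 30.487 − 17.308 = 93.583 → 93.6°C

93.6°C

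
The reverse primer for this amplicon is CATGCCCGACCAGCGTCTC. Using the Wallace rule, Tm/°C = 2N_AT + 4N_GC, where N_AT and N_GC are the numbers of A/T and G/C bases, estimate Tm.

64°C

Scanning the sequence gives T=3, C=9, G=4, A=3.
A+T = 6, G+C = 13
Tm = 2(6) + 4(13) = 12 + 52 = 64°C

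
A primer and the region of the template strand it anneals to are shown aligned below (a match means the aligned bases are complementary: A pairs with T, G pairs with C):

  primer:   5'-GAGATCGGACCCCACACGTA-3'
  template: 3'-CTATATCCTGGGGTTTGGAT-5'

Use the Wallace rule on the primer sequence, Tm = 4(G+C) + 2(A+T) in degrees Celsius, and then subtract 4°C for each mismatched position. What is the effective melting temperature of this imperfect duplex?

48°C

Primer base counts: A=6, T=2, G=5, C=7 → A+T=8, G+C=12
Perfect-match Tm = 2(8) + 4(12) = 16 + 48 = 64°C
Mismatches (positions where the bases are not complementary): 4 (at positions 3, 6, 15, 18)
Effective Tm = 64 − 4×4 = 64 − 16 = 48°C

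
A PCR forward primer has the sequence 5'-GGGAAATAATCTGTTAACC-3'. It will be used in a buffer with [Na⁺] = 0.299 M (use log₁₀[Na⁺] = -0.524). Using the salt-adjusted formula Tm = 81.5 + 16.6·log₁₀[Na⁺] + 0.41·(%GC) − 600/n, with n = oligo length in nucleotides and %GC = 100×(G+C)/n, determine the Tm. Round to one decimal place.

Length n = 19. Counting bases: A=7, T=5, C=3, G=4
G+C = 7, so %GC = 7/19 × 100 = 36.842%
Salt term: 16.6 × (-0.524) = -8.698
GC term: 0.41 × 36.842 = 15.105; length term: −600/19 = −31.579
Tm = 81.5 + (-8.698) + 15.105 − 31.579 = 56.328 → 56.3°C

56.3°C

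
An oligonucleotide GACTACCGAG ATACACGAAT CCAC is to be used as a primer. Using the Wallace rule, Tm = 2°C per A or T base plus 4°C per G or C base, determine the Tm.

72°C

Scanning the sequence gives T=3, C=8, A=9, G=4.
A+T = 12, G+C = 12
Tm = 2(12) + 4(12) = 24 + 48 = 72°C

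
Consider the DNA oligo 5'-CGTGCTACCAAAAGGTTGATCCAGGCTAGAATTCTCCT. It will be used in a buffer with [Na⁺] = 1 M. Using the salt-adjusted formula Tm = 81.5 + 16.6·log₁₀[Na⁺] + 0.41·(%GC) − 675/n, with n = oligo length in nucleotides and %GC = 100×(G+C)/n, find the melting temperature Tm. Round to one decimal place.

Length n = 38. G=8, T=10, A=10, C=10
G+C = 18, so %GC = 18/38 × 100 = 47.368%
Salt term: 16.6 × (0) = 0
GC term: 0.41 × 47.368 = 19.421; length term: −675/38 = −17.763
Tm = 81.5 + (0) + 19.421 − 17.763 = 83.158 → 83.2°C

83.2°C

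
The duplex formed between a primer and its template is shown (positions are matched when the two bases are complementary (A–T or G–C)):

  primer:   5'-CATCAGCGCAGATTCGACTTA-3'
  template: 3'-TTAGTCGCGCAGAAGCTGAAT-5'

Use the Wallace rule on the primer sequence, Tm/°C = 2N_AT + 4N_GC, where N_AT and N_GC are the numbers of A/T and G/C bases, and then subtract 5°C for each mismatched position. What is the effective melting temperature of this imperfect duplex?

42°C

Primer base counts: A=6, T=5, G=4, C=6 → A+T=11, G+C=10
Perfect-match Tm = 2(11) + 4(10) = 22 + 40 = 62°C
Mismatches (positions where the bases are not complementary): 4 (at positions 1, 10, 11, 12)
Effective Tm = 62 − 4×5 = 62 − 20 = 42°C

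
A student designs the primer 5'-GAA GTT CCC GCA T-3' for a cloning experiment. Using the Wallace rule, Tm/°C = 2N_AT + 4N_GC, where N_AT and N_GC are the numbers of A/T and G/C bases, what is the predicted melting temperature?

Counting bases: A=3, T=3, C=4, G=3
AT pairs contribute 6, GC pairs contribute 7.
Tm = 4·7 + 2·6 = 28 + 12 = 40°C

40°C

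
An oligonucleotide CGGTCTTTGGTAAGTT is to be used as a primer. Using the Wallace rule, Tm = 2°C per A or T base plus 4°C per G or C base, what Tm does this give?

Scanning the sequence gives T=7, C=2, A=2, G=5.
So N_AT = 9 and N_GC = 7.
Tm = 2×9 + 4×7 = 46°C

46°C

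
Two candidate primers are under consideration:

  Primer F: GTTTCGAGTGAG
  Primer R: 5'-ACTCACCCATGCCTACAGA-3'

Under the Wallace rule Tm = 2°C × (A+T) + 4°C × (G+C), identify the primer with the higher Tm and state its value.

Primer R, 58°C

Primer F: A+T=6, G+C=6 → Tm = 2(6)+4(6) = 36°C
Primer R: A+T=9, G+C=10 → Tm = 2(9)+4(10) = 58°C
36°C vs 58°C → primer R is higher.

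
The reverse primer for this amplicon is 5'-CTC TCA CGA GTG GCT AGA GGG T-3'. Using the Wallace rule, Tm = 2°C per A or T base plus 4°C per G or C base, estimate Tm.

Base counts: A=4, C=5, T=5, G=8
A+T = 9, G+C = 13
Tm = 2(9) + 4(13) = 18 + 52 = 70°C

70°C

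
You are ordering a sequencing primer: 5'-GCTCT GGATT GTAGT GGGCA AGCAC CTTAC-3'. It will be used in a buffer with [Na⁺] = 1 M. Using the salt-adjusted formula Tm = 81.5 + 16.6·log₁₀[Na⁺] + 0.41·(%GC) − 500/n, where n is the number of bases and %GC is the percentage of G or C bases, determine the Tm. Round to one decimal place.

Length n = 30. C=7, G=9, A=6, T=8
G+C = 16, so %GC = 16/30 × 100 = 53.333%
Salt term: 16.6 × (0) = 0
GC term: 0.41 × 53.333 = 21.867; length term: −500/30 = −16.667
Tm = 81.5 + (0) + 21.867 − 16.667 = 86.7 → 86.7°C

86.7°C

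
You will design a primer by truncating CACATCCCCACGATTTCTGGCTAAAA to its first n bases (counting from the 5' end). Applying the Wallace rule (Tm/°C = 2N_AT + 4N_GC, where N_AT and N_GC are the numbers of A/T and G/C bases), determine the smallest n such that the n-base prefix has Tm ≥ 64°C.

First 20 bases: CACATCCCCACGATTTCTGG → Tm = 62°C (< 64°C)
First 21 bases: CACATCCCCACGATTTCTGGC → Tm = 66°C (≥ 64°C)
Each additional base adds 2°C (A/T) or 4°C (G/C), so Tm is non-decreasing in n; n = 21 is the first length to reach 64°C.

n = 21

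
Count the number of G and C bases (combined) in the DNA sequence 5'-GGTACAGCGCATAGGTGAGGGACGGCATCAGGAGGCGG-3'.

Counting bases: C=7, T=4, G=18, A=9
G+C = 18 + 7 = 25

25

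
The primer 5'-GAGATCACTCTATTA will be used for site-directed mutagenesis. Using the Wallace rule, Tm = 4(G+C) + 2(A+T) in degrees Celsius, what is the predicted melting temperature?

Counting bases: C=3, G=2, T=5, A=5
So N_AT = 10 and N_GC = 5.
Tm = 2(10) + 4(5) = 20 + 20 = 40°C

40°C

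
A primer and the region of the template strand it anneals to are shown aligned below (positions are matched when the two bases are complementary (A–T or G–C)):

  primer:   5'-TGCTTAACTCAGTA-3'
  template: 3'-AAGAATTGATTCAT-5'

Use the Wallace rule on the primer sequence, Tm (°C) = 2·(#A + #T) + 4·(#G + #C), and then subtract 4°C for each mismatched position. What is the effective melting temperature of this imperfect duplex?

30°C

Primer base counts: A=4, T=5, G=2, C=3 → A+T=9, G+C=5
Perfect-match Tm = 2(9) + 4(5) = 18 + 20 = 38°C
Mismatches (positions where the bases are not complementary): 2 (at positions 2, 10)
Effective Tm = 38 − 2×4 = 38 − 8 = 30°C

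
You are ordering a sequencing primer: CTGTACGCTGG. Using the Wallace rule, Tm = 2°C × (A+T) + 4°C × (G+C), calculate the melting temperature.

36°C

A=1, C=3, T=3, G=4
AT pairs contribute 4, GC pairs contribute 7.
Tm = 2(4) + 4(7) = 8 + 28 = 36°C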